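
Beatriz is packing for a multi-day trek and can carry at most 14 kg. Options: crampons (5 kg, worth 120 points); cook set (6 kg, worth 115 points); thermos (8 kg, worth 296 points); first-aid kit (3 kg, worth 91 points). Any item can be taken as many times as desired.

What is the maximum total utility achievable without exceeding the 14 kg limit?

478

Thermos + 2×first-aid kit uses 14 of the 14 kg and totals 478.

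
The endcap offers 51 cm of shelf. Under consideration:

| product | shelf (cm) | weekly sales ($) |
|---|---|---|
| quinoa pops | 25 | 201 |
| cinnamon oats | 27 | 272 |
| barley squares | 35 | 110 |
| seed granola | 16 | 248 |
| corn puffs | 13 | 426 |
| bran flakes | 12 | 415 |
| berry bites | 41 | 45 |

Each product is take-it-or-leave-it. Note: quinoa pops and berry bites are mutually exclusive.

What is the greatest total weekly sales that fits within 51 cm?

Best packing: seed granola + corn puffs + bran flakes — 41 cm, 1089 total.

1089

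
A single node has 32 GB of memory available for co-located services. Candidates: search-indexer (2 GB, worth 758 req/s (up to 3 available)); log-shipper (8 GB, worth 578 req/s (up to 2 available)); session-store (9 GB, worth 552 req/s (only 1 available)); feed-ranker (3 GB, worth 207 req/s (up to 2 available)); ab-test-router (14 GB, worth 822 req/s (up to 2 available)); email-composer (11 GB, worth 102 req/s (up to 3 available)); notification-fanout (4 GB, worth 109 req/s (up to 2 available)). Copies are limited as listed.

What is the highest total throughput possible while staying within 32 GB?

Ranking by ratio (throughput/GB): search-indexer 379.00, log-shipper 72.25, feed-ranker 69.00.
A density-first pass picks 3×search-indexer + 2×log-shipper + 2×feed-ranker + notification-fanout — 3953 at 32 GB.
Replace 2×feed-ranker and notification-fanout with session-store: the trade gains 29 net, giving 3982 at 31 GB.
The spare 1 GB is too small for any remaining service, and no exchange beats 3982.

3982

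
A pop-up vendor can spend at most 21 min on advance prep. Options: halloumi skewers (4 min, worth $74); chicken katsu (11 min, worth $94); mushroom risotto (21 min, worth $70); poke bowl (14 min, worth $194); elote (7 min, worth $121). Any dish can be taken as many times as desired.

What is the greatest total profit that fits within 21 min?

370

Taking 5×halloumi skewers: 20 min used, 370 in profit.
The spare 1 min is too small for any remaining dish, and no exchange beats 370.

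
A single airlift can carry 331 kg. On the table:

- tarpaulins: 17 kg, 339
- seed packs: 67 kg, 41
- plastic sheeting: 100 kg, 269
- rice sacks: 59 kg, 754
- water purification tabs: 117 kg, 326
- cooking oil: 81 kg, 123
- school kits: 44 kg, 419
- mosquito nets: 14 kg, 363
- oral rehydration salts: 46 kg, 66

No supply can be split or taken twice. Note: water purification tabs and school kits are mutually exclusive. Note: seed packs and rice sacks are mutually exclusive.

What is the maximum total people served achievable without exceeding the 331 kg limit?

2267

Tarpaulins + plastic sheeting + rice sacks + cooking oil + school kits + mosquito nets uses 315 of the 331 kg and totals 2267.
Nothing else feasible within 331 kg beats 2267.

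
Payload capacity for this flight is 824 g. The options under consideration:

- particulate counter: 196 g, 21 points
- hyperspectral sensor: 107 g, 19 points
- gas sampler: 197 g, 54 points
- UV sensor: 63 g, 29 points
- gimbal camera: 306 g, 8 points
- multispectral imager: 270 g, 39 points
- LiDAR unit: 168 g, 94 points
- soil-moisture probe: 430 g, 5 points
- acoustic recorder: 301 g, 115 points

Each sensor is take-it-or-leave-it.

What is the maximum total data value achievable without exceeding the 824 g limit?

The ratio ordering already packs tightly: gas sampler + UV sensor + LiDAR unit + acoustic recorder, 729 g, 292.
Next best is hyperspectral sensor + gas sampler + LiDAR unit + acoustic recorder at 282 (773 g) — short by 10.

292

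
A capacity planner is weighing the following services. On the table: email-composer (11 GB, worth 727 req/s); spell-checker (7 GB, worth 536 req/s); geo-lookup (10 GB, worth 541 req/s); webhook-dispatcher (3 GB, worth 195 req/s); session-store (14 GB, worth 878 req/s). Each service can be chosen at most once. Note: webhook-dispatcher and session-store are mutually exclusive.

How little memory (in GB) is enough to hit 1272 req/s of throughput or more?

20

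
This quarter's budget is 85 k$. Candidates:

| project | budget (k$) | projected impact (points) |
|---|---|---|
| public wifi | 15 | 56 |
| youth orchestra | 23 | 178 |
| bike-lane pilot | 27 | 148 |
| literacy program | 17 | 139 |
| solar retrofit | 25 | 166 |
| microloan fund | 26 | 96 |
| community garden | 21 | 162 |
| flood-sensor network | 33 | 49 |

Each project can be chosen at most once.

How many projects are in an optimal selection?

The maximum projected impact within 85 k$ is 562.
public wifi + youth orchestra + solar retrofit + community garden hits 562 at 84 k$.
All optima have 4 projects.

4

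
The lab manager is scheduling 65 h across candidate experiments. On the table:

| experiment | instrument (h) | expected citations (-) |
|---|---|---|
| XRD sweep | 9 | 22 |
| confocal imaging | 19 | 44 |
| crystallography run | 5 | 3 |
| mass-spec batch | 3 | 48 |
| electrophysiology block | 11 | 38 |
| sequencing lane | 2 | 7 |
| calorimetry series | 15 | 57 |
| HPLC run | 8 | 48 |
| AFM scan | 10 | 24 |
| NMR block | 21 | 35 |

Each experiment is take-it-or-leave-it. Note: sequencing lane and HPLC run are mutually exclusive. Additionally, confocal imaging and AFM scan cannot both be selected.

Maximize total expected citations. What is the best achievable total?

257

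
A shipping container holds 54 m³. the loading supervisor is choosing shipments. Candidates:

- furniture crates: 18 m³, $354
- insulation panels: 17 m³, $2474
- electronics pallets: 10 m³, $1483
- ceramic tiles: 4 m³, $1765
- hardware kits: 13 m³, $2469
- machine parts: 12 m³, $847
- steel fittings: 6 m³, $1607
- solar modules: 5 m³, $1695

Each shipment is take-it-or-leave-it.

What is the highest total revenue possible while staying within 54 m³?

Ranking by ratio (revenue/m³): ceramic tiles 441.25, solar modules 339.00, steel fittings 267.83.
Greedy by ratio would take electronics pallets + ceramic tiles + hardware kits + machine parts + steel fittings + solar modules: 50 m³ used, total 9866.
Replace electronics pallets and machine parts with insulation panels: the trade gains 144 net, giving 10010 at 45 m³.

10010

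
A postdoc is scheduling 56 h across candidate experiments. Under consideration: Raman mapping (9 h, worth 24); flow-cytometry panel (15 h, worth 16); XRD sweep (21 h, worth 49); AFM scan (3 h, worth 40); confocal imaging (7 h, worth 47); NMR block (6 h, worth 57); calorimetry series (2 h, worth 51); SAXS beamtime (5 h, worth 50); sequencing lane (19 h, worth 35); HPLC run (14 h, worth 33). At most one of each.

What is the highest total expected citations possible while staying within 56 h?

318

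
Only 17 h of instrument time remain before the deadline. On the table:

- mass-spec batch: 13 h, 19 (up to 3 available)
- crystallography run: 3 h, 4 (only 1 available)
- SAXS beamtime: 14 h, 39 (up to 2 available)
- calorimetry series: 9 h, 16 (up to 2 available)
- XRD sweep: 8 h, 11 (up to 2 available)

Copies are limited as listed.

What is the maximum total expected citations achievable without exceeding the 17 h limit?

Best packing: crystallography run + SAXS beamtime — 17 h, 43 total.

43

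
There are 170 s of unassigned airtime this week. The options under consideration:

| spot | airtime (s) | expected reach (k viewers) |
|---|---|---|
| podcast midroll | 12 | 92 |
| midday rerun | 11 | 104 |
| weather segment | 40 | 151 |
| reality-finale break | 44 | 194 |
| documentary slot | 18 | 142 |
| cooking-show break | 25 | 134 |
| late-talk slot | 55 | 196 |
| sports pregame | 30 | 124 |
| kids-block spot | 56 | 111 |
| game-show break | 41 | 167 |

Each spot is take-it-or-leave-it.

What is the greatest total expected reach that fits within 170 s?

865

A density-first pass picks podcast midroll + midday rerun + reality-finale break + documentary slot + cooking-show break + sports pregame — 790 at 140 s.
The 12 s tied up in podcast midroll is better spent on game-show break — total rises to 865 (169 s).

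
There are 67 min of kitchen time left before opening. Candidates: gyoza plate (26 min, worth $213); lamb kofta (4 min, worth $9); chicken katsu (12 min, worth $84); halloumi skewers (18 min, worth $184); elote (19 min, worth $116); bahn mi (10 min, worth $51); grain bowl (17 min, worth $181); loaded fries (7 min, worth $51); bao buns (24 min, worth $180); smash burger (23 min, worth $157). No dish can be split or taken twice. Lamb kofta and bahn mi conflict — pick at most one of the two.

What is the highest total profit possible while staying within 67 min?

Ranking by ratio (profit/min): grain bowl 10.65, halloumi skewers 10.22, gyoza plate 8.19, bao buns 7.50.
Greedy by ratio would take gyoza plate + lamb kofta + halloumi skewers + grain bowl: 65 min used, total 587.
Dropping gyoza plate and lamb kofta frees 30 min; slotting in loaded fries + bao buns (31 min) lifts the total to 596 at 66 min.
Nothing else feasible within 67 min beats 596.

596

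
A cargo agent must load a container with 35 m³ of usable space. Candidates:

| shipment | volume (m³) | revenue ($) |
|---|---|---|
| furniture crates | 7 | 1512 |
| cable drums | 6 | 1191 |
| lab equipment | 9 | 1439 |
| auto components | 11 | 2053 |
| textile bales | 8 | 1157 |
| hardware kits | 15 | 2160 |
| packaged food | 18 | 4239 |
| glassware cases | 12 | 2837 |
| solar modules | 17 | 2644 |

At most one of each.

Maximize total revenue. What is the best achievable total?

A density-first pass picks packaged food + glassware cases — 7076 at 30 m³.
Replace glassware cases with cable drums + auto components: the trade gains 407 net, giving 7483 at 35 m³.

7483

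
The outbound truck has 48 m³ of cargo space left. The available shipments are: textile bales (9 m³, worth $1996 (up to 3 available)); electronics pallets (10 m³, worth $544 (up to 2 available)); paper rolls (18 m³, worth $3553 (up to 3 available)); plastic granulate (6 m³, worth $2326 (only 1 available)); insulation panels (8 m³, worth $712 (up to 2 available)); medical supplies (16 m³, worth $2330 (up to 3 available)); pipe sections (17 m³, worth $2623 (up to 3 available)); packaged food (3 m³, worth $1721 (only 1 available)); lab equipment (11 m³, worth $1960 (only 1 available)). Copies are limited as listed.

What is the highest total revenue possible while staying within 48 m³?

Best packing: 3×textile bales + plastic granulate + packaged food + lab equipment — 47 m³, 11995 total.
Every other selection either busts 48 m³ or exceeds an availability limit or fails to beat 11995.

11995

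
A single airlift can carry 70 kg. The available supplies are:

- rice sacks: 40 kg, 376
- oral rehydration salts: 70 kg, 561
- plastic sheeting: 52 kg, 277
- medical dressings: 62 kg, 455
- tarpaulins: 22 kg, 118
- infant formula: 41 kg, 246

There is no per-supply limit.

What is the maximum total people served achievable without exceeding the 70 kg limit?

561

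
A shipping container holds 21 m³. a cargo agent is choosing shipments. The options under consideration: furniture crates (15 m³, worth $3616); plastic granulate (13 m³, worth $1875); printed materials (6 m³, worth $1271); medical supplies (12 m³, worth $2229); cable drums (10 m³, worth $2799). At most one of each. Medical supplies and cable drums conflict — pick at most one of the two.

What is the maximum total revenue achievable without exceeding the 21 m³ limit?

4887

Density check — cable drums 279.90, furniture crates 241.07, printed materials 211.83 are the best per m³.
Taking the top-ratio shipments first gives printed materials + cable drums for 4070 (16 m³).
The 10 m³ tied up in cable drums is better spent on furniture crates — total rises to 4887 (21 m³).
Nothing else feasible within 21 m³ beats 4887.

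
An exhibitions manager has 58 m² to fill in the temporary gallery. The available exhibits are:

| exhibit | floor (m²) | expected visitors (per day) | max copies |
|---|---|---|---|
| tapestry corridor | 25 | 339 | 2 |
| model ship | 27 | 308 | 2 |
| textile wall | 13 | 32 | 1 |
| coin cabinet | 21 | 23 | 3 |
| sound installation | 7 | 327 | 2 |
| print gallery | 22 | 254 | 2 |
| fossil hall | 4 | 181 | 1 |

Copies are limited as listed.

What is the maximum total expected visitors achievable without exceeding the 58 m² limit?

1206

Density check — sound installation 46.71, fossil hall 45.25, tapestry corridor 13.56, print gallery 11.55 are the best per m².
Taking tapestry corridor + textile wall + 2×sound installation + fossil hall: 56 m² used, 1206 in expected visitors.
No other feasible combination exceeds 1206.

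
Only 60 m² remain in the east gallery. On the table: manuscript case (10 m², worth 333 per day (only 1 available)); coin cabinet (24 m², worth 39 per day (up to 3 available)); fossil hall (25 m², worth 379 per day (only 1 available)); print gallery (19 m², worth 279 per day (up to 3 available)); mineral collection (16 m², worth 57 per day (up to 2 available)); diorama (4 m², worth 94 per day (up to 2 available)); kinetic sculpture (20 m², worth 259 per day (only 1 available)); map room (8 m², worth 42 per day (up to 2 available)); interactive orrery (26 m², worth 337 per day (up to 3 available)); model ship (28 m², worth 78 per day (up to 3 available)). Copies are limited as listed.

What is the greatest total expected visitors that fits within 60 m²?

1085

Taking the top-ratio exhibits first gives manuscript case + fossil hall + 2×diorama + 2×map room for 984 (59 m²).
Dropping diorama and 2×map room frees 20 m²; slotting in print gallery (19 m²) lifts the total to 1085 at 58 m².
Every other selection either busts 60 m² or exceeds an availability limit or fails to beat 1085.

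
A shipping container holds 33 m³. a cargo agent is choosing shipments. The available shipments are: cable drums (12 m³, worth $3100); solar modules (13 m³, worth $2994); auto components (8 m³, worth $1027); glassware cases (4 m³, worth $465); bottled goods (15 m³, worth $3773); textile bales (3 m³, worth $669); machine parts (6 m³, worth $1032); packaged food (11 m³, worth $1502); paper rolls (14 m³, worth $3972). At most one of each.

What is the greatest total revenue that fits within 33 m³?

8414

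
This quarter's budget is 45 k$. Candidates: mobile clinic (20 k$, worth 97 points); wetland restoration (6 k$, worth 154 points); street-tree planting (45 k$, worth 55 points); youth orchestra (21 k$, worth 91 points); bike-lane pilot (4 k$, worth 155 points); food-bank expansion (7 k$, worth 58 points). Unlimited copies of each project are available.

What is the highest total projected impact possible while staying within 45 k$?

Ranking by ratio (projected impact/k$): bike-lane pilot 38.75, wetland restoration 25.67, food-bank expansion 8.29, mobile clinic 4.85.
Best packing: 11×bike-lane pilot — 44 k$, 1705 total.
Nothing else within 45 k$ beats 1705.

1705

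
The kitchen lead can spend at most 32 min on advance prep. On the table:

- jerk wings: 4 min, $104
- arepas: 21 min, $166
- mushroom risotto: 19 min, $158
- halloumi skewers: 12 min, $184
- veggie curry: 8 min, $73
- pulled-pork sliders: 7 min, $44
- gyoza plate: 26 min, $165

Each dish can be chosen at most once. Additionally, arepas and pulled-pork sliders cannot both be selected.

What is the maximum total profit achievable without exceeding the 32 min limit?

Jerk wings + halloumi skewers + veggie curry + pulled-pork sliders uses 31 of the 32 min and totals 405.
No other feasible combination exceeds 405.

405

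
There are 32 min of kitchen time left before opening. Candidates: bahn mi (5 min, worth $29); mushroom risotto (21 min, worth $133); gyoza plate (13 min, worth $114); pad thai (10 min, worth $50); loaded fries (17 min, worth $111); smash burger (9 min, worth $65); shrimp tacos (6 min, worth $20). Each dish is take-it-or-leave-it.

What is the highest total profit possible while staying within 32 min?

229

A density-first pass picks bahn mi + gyoza plate + smash burger — 208 at 27 min.
The 5 min tied up in bahn mi is better spent on pad thai — total rises to 229 (32 min).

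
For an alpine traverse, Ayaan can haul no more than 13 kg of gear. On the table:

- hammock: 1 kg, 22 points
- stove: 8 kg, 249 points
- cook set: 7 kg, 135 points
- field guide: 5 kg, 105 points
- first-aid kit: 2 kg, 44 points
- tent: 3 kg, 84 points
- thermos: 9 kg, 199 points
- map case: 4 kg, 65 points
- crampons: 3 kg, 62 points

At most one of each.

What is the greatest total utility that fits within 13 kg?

A density-first pass picks hammock + stove + tent — 355 at 12 kg.
Dropping hammock frees 1 kg; slotting in first-aid kit (2 kg) lifts the total to 377 at 13 kg.
Nothing else within 13 kg beats 377.

377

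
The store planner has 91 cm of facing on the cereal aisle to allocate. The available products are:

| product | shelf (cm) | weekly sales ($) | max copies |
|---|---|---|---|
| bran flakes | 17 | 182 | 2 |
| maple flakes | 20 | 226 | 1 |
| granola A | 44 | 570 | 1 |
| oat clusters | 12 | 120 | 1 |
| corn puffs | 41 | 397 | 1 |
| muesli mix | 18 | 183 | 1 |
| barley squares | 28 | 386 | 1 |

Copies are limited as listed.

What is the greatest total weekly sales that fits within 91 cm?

Ranking by ratio (weekly sales/cm): barley squares 13.79, granola A 12.95, maple flakes 11.30, bran flakes 10.71.
Greedy by ratio would take bran flakes + granola A + barley squares: 89 cm used, total 1138.
Replace bran flakes with muesli mix: the trade gains 1 net, giving 1139 at 90 cm.

1139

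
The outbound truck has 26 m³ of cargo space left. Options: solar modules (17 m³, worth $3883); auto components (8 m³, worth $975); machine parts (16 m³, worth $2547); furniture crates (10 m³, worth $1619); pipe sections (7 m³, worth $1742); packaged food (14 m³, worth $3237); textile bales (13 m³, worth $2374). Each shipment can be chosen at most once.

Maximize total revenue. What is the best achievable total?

5625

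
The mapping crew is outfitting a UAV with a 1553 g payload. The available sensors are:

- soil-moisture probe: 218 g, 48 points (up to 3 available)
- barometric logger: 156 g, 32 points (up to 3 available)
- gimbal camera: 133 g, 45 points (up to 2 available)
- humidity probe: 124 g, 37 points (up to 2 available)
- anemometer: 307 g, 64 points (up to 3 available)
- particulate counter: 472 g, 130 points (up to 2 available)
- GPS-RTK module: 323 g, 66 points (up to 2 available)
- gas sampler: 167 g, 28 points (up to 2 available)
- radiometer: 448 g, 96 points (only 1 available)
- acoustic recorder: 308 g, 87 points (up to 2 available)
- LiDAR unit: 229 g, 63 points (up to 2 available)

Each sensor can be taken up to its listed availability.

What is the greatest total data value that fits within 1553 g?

444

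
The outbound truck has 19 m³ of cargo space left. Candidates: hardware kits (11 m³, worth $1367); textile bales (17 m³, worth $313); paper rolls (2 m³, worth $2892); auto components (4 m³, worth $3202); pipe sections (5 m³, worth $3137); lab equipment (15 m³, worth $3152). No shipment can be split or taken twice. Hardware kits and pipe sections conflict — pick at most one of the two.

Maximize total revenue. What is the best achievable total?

9231

Taking paper rolls + auto components + pipe sections: 11 m³ used, 9231 in revenue.
The spare 8 m³ is too small for any remaining shipment, and no feasible exchange beats 9231.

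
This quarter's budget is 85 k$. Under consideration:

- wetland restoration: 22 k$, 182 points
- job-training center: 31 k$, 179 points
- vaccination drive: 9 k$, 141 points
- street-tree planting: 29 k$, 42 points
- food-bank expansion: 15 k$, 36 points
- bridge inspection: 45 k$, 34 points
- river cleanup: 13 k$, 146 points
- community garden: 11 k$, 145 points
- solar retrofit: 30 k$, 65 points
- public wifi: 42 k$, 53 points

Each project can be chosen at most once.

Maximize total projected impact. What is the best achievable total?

Greedy by ratio would take wetland restoration + vaccination drive + food-bank expansion + river cleanup + community garden: 70 k$ used, total 650.
The 15 k$ tied up in food-bank expansion is better spent on solar retrofit — total rises to 679 (85 k$).

679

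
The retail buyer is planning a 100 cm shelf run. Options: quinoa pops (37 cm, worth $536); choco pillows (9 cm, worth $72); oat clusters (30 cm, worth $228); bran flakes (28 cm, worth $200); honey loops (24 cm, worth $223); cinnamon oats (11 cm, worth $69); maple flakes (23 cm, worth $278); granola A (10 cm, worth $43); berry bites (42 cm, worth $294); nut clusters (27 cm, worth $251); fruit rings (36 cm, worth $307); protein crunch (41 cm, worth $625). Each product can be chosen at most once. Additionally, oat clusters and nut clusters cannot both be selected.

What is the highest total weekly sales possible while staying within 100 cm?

1302

Taking quinoa pops + choco pillows + cinnamon oats + protein crunch: 98 cm used, 1302 in weekly sales.
Next best is quinoa pops + choco pillows + granola A + protein crunch at 1276 (97 cm) — short by 26.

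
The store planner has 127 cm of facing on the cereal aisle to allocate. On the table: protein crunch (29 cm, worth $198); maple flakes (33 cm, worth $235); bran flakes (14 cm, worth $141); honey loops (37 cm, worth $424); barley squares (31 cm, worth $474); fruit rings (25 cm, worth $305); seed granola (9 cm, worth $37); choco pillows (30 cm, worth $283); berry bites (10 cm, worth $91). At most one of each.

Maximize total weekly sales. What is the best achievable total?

1486

Taking the top-ratio products first gives bran flakes + honey loops + barley squares + fruit rings + seed granola + berry bites for 1472 (126 cm).
Dropping bran flakes and seed granola and berry bites frees 33 cm; slotting in choco pillows (30 cm) lifts the total to 1486 at 123 cm.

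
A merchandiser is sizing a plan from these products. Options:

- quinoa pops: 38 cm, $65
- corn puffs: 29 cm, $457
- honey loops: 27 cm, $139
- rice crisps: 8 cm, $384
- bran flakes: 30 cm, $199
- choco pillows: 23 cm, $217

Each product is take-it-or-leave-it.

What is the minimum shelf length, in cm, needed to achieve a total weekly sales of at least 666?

37

Look for the lowest-shelf combination reaching 666.
corn puffs + rice crisps reaches 841 using 37 cm.
No combination under 37 cm hits 666.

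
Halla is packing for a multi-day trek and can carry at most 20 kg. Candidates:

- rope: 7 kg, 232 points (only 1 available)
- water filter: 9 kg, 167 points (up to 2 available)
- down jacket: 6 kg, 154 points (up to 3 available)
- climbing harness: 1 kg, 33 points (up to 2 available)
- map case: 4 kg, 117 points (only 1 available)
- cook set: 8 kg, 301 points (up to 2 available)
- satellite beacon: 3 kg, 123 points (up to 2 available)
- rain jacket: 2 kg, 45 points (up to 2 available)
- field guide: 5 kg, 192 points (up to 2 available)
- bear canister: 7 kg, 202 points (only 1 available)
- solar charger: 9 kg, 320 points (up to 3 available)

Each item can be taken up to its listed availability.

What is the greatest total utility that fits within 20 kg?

772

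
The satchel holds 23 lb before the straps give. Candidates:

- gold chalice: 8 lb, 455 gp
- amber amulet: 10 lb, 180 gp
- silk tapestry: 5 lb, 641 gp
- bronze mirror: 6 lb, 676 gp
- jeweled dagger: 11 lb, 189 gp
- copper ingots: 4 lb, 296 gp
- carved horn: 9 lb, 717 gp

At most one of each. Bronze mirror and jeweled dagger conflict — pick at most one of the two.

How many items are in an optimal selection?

Best achievable value is 2068.
gold chalice + silk tapestry + bronze mirror + copper ingots hits 2068 at 23 lb.
Any selection reaching 2068 contains exactly 4 items.

4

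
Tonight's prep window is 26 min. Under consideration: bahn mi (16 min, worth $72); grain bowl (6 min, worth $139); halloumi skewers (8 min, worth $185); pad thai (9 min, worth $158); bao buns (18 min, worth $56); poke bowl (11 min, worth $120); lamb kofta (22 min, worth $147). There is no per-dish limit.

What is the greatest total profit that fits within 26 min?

602

By profit per min: grain bowl 23.17, halloumi skewers 23.12, pad thai 17.56, poke bowl 10.91 lead.
Greedy by ratio would take 4×grain bowl: 24 min used, total 556.
The 6 min tied up in grain bowl is better spent on halloumi skewers — total rises to 602 (26 min).
Nothing else within 26 min beats 602.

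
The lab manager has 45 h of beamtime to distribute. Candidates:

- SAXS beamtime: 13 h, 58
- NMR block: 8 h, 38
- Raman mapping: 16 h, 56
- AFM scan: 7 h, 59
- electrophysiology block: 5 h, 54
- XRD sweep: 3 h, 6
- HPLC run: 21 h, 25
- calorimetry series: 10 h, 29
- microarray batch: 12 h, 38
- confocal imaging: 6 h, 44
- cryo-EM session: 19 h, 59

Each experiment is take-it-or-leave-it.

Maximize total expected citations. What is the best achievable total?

259

By expected citations per h: electrophysiology block 10.80, AFM scan 8.43, confocal imaging 7.33, NMR block 4.75 lead.
SAXS beamtime + NMR block + AFM scan + electrophysiology block + XRD sweep + confocal imaging uses 42 of the 45 h and totals 259.
Runner-up NMR block + Raman mapping + AFM scan + electrophysiology block + XRD sweep + confocal imaging tops out at 257.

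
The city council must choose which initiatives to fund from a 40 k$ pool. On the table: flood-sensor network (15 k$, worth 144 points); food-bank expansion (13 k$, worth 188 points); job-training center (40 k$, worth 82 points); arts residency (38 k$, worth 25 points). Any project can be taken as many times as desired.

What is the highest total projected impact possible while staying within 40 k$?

The ratio ordering already packs tightly: 3×food-bank expansion, 39 k$, 564.

564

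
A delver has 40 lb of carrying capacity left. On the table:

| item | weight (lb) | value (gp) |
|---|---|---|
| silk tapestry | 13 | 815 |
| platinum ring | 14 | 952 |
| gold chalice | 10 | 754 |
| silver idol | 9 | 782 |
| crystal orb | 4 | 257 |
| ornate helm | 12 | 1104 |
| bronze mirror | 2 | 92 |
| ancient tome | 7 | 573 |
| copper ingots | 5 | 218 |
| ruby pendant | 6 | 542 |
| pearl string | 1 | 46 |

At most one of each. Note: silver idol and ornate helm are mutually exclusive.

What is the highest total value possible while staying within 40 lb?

Gold chalice + crystal orb + ornate helm + ancient tome + ruby pendant + pearl string uses 40 of the 40 lb and totals 3276.
The closest alternative, gold chalice + crystal orb + ornate helm + ancient tome + ruby pendant, reaches only 3230.

3276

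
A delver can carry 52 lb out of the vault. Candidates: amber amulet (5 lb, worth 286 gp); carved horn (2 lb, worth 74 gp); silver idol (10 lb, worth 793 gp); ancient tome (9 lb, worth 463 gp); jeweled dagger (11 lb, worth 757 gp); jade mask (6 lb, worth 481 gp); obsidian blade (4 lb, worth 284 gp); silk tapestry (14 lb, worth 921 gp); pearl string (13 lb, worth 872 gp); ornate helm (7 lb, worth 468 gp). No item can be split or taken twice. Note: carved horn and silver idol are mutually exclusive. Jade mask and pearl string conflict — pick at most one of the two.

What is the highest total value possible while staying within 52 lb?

3704

Silver idol + jeweled dagger + jade mask + obsidian blade + silk tapestry + ornate helm uses 52 of the 52 lb and totals 3704.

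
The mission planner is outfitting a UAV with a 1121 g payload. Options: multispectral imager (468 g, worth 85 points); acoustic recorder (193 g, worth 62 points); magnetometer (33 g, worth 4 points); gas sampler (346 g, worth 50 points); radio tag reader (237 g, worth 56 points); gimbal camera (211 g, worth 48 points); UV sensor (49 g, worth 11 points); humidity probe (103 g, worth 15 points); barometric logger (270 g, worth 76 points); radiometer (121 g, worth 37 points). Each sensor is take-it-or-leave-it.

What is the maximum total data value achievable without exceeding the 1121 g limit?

Density check — acoustic recorder 0.32, radiometer 0.31, barometric logger 0.28, radio tag reader 0.24 are the best per g.
Best packing: acoustic recorder + magnetometer + radio tag reader + gimbal camera + UV sensor + barometric logger + radiometer — 1114 g, 294 total.

294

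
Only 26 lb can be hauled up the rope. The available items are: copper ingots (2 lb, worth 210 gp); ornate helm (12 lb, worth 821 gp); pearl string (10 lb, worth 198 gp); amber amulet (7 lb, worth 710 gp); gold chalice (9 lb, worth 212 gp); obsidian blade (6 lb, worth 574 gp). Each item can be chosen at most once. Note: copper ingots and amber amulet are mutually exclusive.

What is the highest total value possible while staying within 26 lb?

Ornate helm + amber amulet + obsidian blade uses 25 of the 26 lb and totals 2105.
That's the maximum — no feasible swap from here does better than 2105.

2105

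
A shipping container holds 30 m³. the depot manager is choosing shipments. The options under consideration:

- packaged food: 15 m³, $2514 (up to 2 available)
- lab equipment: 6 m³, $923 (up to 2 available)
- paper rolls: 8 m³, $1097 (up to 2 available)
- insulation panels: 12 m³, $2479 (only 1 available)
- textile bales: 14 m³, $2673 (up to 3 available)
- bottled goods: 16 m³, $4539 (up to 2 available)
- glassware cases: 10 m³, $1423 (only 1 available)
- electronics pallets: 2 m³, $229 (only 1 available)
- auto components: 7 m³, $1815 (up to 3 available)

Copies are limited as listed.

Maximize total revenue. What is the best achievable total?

8169

Taking bottled goods + 2×auto components: 30 m³ used, 8169 in revenue.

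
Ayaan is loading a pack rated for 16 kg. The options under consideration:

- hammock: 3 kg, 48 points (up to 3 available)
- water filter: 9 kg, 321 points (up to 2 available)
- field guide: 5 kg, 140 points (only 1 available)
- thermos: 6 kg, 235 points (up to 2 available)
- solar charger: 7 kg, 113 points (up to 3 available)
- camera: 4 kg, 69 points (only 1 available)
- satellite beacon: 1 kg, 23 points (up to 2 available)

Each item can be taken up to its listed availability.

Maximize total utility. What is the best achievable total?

A density-first pass picks 2×thermos + 2×satellite beacon — 516 at 14 kg.
Dropping thermos and satellite beacon frees 7 kg; slotting in water filter (9 kg) lifts the total to 579 at 16 kg.
No other feasible combination exceeds 579.

579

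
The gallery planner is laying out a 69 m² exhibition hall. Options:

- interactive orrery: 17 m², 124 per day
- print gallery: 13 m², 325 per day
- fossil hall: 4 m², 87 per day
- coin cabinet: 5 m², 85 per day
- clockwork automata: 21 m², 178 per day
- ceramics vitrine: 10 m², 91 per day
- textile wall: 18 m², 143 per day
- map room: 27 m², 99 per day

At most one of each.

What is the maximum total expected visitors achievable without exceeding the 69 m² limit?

Density check — print gallery 25.00, fossil hall 21.75, coin cabinet 17.00 are the best per m².
Filling by ratio: print gallery + fossil hall + coin cabinet + clockwork automata + ceramics vitrine for 766, with 16 m² left unused.
Dropping clockwork automata frees 21 m²; slotting in interactive orrery + textile wall (35 m²) lifts the total to 855 at 67 m².
Nothing else within 69 m² beats 855.

855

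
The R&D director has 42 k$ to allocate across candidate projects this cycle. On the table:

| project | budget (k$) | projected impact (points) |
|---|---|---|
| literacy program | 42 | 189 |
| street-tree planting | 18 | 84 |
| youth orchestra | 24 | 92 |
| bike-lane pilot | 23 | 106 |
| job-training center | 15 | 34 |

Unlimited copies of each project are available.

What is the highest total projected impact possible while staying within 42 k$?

190

The ratio heuristic lands on 2×street-tree planting (168) but leaves 6 k$ idle.
Replace street-tree planting with bike-lane pilot: the trade gains 22 net, giving 190 at 41 k$.
The spare 1 k$ is too small for any remaining project, and no exchange beats 190.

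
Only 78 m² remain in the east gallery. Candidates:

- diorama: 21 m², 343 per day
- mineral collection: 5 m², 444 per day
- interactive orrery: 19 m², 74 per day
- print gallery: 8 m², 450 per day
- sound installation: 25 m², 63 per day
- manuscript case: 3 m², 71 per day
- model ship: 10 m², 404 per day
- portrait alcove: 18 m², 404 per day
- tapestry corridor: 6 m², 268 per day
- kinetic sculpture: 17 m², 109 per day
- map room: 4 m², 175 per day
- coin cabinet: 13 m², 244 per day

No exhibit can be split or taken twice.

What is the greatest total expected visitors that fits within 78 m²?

Greedy by ratio would take mineral collection + print gallery + manuscript case + model ship + portrait alcove + tapestry corridor + map room + coin cabinet: 67 m² used, total 2460.
Replace coin cabinet with diorama: the trade gains 99 net, giving 2559 at 75 m².
Nothing else within 78 m² beats 2559.

2559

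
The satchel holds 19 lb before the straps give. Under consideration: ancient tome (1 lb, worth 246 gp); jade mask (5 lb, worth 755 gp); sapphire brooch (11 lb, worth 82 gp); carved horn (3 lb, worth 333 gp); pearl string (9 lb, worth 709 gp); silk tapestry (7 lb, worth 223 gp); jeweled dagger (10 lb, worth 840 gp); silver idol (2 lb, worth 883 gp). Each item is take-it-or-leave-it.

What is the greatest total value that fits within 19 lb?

2724

The ratio heuristic lands on ancient tome + jade mask + carved horn + silk tapestry + silver idol (2440) but leaves 1 lb idle.
Replace carved horn and silk tapestry with jeweled dagger: the trade gains 284 net, giving 2724 at 18 lb.
Nothing else within 19 lb beats 2724.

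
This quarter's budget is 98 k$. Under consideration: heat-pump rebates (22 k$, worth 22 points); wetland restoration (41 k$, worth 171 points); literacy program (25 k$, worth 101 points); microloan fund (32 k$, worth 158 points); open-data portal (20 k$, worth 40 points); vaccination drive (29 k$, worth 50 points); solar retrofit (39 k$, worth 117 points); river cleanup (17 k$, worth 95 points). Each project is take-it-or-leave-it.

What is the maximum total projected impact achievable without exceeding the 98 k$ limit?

Ranking by ratio (projected impact/k$): river cleanup 5.59, microloan fund 4.94, wetland restoration 4.17, literacy program 4.04.
A density-first pass picks wetland restoration + microloan fund + river cleanup — 424 at 90 k$.
Dropping river cleanup frees 17 k$; slotting in literacy program (25 k$) lifts the total to 430 at 98 k$.
Nothing else within 98 k$ beats 430.

430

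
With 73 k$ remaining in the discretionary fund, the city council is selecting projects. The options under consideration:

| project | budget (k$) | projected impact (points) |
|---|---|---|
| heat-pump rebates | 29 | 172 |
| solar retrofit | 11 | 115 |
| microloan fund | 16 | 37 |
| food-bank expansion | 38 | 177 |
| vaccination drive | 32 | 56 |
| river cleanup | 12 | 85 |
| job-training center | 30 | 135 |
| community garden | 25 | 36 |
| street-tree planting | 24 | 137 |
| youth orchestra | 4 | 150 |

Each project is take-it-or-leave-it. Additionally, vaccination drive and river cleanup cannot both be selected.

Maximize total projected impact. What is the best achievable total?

574

Taking the top-ratio projects first gives heat-pump rebates + solar retrofit + microloan fund + river cleanup + youth orchestra for 559 (72 k$).
Replace microloan fund and river cleanup with street-tree planting: the trade gains 15 net, giving 574 at 68 k$.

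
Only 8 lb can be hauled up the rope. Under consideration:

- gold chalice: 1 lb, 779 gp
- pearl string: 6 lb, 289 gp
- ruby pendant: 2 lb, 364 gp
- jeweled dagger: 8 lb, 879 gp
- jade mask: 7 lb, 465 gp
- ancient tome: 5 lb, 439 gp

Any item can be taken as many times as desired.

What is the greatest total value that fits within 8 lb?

6232

8×gold chalice uses 8 of the 8 lb and totals 6232.
Nothing else within 8 lb beats 6232.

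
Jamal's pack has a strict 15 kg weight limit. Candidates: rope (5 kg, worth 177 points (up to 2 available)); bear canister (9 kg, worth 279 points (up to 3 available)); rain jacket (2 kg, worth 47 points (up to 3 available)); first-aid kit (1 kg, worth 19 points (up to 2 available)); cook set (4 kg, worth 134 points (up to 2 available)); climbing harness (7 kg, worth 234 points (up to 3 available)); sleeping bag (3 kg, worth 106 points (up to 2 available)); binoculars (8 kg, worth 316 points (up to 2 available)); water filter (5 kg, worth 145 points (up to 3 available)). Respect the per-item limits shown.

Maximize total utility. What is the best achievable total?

556

A density-first pass picks rope + rain jacket + binoculars — 540 at 15 kg.
Replace rope and rain jacket with cook set + sleeping bag: the trade gains 16 net, giving 556 at 15 kg.
No other feasible combination exceeds 556.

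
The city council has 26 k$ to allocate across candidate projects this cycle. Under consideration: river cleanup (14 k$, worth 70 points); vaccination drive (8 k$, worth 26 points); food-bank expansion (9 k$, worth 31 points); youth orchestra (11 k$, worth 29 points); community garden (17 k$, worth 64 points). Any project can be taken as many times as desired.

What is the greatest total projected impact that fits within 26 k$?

101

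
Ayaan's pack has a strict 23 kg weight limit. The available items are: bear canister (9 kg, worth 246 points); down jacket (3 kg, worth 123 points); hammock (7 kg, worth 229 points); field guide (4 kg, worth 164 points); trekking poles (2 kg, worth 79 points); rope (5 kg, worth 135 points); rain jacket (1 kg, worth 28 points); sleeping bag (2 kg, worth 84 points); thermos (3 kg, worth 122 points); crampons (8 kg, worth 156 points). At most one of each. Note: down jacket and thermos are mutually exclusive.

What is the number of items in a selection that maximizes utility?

Optimal total is 814.
One optimal bundle: down jacket + hammock + field guide + trekking poles + rope + sleeping bag (23 kg).
All optima have 6 items.

6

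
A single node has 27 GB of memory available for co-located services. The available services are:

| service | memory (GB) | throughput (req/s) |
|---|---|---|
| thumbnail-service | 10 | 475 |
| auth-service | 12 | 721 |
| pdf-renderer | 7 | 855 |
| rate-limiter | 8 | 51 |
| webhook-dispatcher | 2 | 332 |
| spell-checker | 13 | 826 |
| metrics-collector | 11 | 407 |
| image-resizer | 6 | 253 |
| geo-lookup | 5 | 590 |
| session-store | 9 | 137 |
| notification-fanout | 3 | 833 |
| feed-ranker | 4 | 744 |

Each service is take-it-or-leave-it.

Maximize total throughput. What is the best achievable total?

3607

Ranking by ratio (throughput/GB): notification-fanout 277.67, feed-ranker 186.00, webhook-dispatcher 166.00.
Best packing: pdf-renderer + webhook-dispatcher + image-resizer + geo-lookup + notification-fanout + feed-ranker — 27 GB, 3607 total.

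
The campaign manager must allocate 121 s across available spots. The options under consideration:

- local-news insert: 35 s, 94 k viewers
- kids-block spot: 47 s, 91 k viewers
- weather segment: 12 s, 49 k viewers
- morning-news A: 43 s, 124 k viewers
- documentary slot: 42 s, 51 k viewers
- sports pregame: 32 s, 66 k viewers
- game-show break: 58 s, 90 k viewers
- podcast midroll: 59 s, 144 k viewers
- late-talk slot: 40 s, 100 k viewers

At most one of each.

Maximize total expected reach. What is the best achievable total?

By expected reach per s: weather segment 4.08, morning-news A 2.88, local-news insert 2.69 lead.
Taking the top-ratio spots first gives local-news insert + weather segment + morning-news A for 267 (90 s).
Replace weather segment with late-talk slot: the trade gains 51 net, giving 318 at 118 s.

318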